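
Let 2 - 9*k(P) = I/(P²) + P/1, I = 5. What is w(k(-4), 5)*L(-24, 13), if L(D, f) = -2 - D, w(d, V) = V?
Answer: 110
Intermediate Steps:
k(P) = 2/9 - 5/(9*P²) - P/9 (k(P) = 2/9 - (5/(P²) + P/1)/9 = 2/9 - (5/P² + P*1)/9 = 2/9 - (5/P² + P)/9 = 2/9 - (P + 5/P²)/9 = 2/9 + (-5/(9*P²) - P/9) = 2/9 - 5/(9*P²) - P/9)
w(k(-4), 5)*L(-24, 13) = 5*(-2 - 1*(-24)) = 5*(-2 + 24) = 5*22 = 110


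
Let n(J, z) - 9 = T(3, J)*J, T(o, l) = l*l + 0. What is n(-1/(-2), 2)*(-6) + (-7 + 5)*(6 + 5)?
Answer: -307/4 ≈ -76.750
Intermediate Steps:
T(o, l) = l² (T(o, l) = l² + 0 = l²)
n(J, z) = 9 + J³ (n(J, z) = 9 + J²*J = 9 + J³)
n(-1/(-2), 2)*(-6) + (-7 + 5)*(6 + 5) = (9 + (-1/(-2))³)*(-6) + (-7 + 5)*(6 + 5) = (9 + (-1*(-½))³)*(-6) - 2*11 = (9 + (½)³)*(-6) - 22 = (9 + ⅛)*(-6) - 22 = (73/8)*(-6) - 22 = -219/4 - 22 = -307/4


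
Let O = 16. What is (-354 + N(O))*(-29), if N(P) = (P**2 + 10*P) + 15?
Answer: -2233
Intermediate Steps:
N(P) = 15 + P**2 + 10*P
(-354 + N(O))*(-29) = (-354 + (15 + 16**2 + 10*16))*(-29) = (-354 + (15 + 256 + 160))*(-29) = (-354 + 431)*(-29) = 77*(-29) = -2233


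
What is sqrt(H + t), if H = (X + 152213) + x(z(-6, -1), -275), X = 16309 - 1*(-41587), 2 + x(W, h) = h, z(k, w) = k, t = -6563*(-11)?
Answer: 5*sqrt(11281) ≈ 531.06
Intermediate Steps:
t = 72193
x(W, h) = -2 + h
X = 57896 (X = 16309 + 41587 = 57896)
H = 209832 (H = (57896 + 152213) + (-2 - 275) = 210109 - 277 = 209832)
sqrt(H + t) = sqrt(209832 + 72193) = sqrt(282025) = 5*sqrt(11281)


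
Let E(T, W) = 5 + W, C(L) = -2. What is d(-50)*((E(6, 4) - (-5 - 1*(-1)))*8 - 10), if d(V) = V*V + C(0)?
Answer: 234812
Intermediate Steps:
d(V) = -2 + V² (d(V) = V*V - 2 = V² - 2 = -2 + V²)
d(-50)*((E(6, 4) - (-5 - 1*(-1)))*8 - 10) = (-2 + (-50)²)*(((5 + 4) - (-5 - 1*(-1)))*8 - 10) = (-2 + 2500)*((9 - (-5 + 1))*8 - 10) = 2498*((9 - 1*(-4))*8 - 10) = 2498*((9 + 4)*8 - 10) = 2498*(13*8 - 10) = 2498*(104 - 10) = 2498*94 = 234812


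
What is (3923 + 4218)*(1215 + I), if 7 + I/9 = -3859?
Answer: -273366639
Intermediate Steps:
I = -34794 (I = -63 + 9*(-3859) = -63 - 34731 = -34794)
(3923 + 4218)*(1215 + I) = (3923 + 4218)*(1215 - 34794) = 8141*(-33579) = -273366639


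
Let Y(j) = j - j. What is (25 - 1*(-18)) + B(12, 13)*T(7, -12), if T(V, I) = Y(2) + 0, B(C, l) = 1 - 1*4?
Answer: 43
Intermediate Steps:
Y(j) = 0
B(C, l) = -3 (B(C, l) = 1 - 4 = -3)
T(V, I) = 0 (T(V, I) = 0 + 0 = 0)
(25 - 1*(-18)) + B(12, 13)*T(7, -12) = (25 - 1*(-18)) - 3*0 = (25 + 18) + 0 = 43 + 0 = 43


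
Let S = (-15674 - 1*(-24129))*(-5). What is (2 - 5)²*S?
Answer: -380475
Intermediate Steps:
S = -42275 (S = (-15674 + 24129)*(-5) = 8455*(-5) = -42275)
(2 - 5)²*S = (2 - 5)²*(-42275) = (-3)²*(-42275) = 9*(-42275) = -380475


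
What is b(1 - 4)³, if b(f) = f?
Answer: -27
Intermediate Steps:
b(1 - 4)³ = (1 - 4)³ = (-3)³ = -27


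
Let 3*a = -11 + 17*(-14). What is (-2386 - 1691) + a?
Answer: -4160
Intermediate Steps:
a = -83 (a = (-11 + 17*(-14))/3 = (-11 - 238)/3 = (1/3)*(-249) = -83)
(-2386 - 1691) + a = (-2386 - 1691) - 83 = -4077 - 83 = -4160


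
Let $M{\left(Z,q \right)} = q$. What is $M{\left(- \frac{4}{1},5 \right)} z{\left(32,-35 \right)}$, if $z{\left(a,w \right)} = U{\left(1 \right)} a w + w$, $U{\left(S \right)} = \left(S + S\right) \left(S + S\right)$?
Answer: $-22575$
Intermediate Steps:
$U{\left(S \right)} = 4 S^{2}$ ($U{\left(S \right)} = 2 S 2 S = 4 S^{2}$)
$z{\left(a,w \right)} = w + 4 a w$ ($z{\left(a,w \right)} = 4 \cdot 1^{2} a w + w = 4 \cdot 1 a w + w = 4 a w + w = w + 4 a w$)
$M{\left(- \frac{4}{1},5 \right)} z{\left(32,-35 \right)} = 5 \left(- 35 \left(1 + 4 \cdot 32\right)\right) = 5 \left(- 35 \left(1 + 128\right)\right) = 5 \left(\left(-35\right) 129\right) = 5 \left(-4515\right) = -22575$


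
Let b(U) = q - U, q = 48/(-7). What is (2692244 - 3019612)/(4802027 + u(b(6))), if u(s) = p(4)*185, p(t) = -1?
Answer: -163684/2400921 ≈ -0.068176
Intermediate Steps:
q = -48/7 (q = 48*(-⅐) = -48/7 ≈ -6.8571)
b(U) = -48/7 - U
u(s) = -185 (u(s) = -1*185 = -185)
(2692244 - 3019612)/(4802027 + u(b(6))) = (2692244 - 3019612)/(4802027 - 185) = -327368/4801842 = -327368*1/4801842 = -163684/2400921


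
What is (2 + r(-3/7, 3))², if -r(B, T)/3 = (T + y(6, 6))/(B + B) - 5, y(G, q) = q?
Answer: 9409/4 ≈ 2352.3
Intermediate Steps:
r(B, T) = 15 - 3*(6 + T)/(2*B) (r(B, T) = -3*((T + 6)/(B + B) - 5) = -3*((6 + T)/((2*B)) - 5) = -3*((6 + T)*(1/(2*B)) - 5) = -3*((6 + T)/(2*B) - 5) = -3*(-5 + (6 + T)/(2*B)) = 15 - 3*(6 + T)/(2*B))
(2 + r(-3/7, 3))² = (2 + 3*(-6 - 1*3 + 10*(-3/7))/(2*((-3/7))))² = (2 + 3*(-6 - 3 + 10*(-3*⅐))/(2*((-3*⅐))))² = (2 + 3*(-6 - 3 + 10*(-3/7))/(2*(-3/7)))² = (2 + (3/2)*(-7/3)*(-6 - 3 - 30/7))² = (2 + (3/2)*(-7/3)*(-93/7))² = (2 + 93/2)² = (97/2)² = 9409/4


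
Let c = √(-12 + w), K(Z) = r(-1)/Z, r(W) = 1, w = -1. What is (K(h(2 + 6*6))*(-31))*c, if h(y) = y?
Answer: -31*I*√13/38 ≈ -2.9414*I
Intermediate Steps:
K(Z) = 1/Z
c = I*√13 (c = √(-12 - 1) = √(-13) = I*√13 ≈ 3.6056*I)
(K(h(2 + 6*6))*(-31))*c = (-31/(2 + 6*6))*(I*√13) = (-31/(2 + 36))*(I*√13) = (-31/38)*(I*√13) = ((1/38)*(-31))*(I*√13) = -31*I*√13/38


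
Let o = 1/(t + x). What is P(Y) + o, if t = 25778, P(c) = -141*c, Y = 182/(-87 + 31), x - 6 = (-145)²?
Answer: 85800901/187236 ≈ 458.25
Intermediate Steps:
x = 21031 (x = 6 + (-145)² = 6 + 21025 = 21031)
Y = -13/4 (Y = 182/(-56) = 182*(-1/56) = -13/4 ≈ -3.2500)
o = 1/46809 (o = 1/(25778 + 21031) = 1/46809 ≈ 2.1363e-5)
P(Y) + o = -141*(-13/4) + 1/46809 = 1833/4 + 1/46809 = 85800901/187236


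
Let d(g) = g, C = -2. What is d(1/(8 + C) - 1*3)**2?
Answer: 289/36 ≈ 8.0278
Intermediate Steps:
d(1/(8 + C) - 1*3)**2 = (1/(8 - 2) - 1*3)**2 = (1/6 - 3)**2 = (-17/6)**2 = 289/36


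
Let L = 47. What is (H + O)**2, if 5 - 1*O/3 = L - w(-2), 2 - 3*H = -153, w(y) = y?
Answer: 58081/9 ≈ 6453.4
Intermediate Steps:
H = 155/3 (H = 2/3 - 1/3*(-153) = 2/3 + 51 = 155/3 ≈ 51.667)
O = -132 (O = 15 - 3*(47 - 1*(-2)) = 15 - 3*(47 + 2) = 15 - 3*49 = 15 - 147 = -132)
(H + O)**2 = (155/3 - 132)**2 = (-241/3)**2 = 58081/9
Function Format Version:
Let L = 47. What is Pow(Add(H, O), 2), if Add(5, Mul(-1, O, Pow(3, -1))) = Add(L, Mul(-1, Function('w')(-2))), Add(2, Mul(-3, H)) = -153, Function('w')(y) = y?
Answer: Rational(58081, 9) ≈ 6453.4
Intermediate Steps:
H = Rational(155, 3) (H = Add(Rational(2, 3), Mul(Rational(-1, 3), -153)) = Add(Rational(2, 3), 51) = Rational(155, 3) ≈ 51.667)
O = -132 (O = Add(15, Mul(-3, Add(47, Mul(-1, -2)))) = Add(15, Mul(-3, Add(47, 2))) = Add(15, Mul(-3, 49)) = Add(15, -147) = -132)
Pow(Add(H, O), 2) = Pow(Add(Rational(155, 3), -132), 2) = Pow(Rational(-241, 3), 2) = Rational(58081, 9)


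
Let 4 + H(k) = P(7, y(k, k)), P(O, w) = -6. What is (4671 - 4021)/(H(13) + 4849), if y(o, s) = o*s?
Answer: 650/4839 ≈ 0.13433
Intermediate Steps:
H(k) = -10 (H(k) = -4 - 6 = -10)
(4671 - 4021)/(H(13) + 4849) = (4671 - 4021)/(-10 + 4849) = 650/4839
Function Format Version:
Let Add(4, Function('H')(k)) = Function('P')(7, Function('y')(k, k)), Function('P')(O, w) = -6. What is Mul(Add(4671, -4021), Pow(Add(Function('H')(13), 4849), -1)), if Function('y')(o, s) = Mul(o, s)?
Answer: Rational(650, 4839) ≈ 0.13433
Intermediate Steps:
Function('H')(k) = -10 (Function('H')(k) = Add(-4, -6) = -10)
Mul(Add(4671, -4021), Pow(Add(Function('H')(13), 4849), -1)) = Mul(Add(4671, -4021), Pow(Add(-10, 4849), -1)) = Mul(650, Pow(4839, -1)) = Mul(650, Rational(1, 4839)) = Rational(650, 4839)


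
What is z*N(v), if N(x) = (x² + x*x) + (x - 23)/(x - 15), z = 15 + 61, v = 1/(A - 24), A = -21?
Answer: 39885788/342225 ≈ 116.55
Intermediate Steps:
v = -1/45 (v = 1/(-21 - 24) = 1/(-45) = -1/45 ≈ -0.022222)
z = 76
N(x) = 2*x² + (-23 + x)/(-15 + x) (N(x) = (x² + x²) + (-23 + x)/(-15 + x) = 2*x² + (-23 + x)/(-15 + x))
z*N(v) = 76*((-23 - 1/45 - 30*(-1/45)² + 2*(-1/45)³)/(-15 - 1/45)) = 76*((-23 - 1/45 - 30*1/2025 + 2*(-1/91125))/(-676/45)) = 76*(-45*(-23 - 1/45 - 2/135 - 2/91125)/676) = 76*(-45/676*(-2099252/91125)) = 76*(524813/342225) = 39885788/342225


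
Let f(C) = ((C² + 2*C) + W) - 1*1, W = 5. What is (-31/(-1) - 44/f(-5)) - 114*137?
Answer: -296197/19 ≈ -15589.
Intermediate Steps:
f(C) = 4 + C² + 2*C (f(C) = ((C² + 2*C) + 5) - 1*1 = (5 + C² + 2*C) - 1 = 4 + C² + 2*C)
(-31/(-1) - 44/f(-5)) - 114*137 = (-31/(-1) - 44/(4 + (-5)² + 2*(-5))) - 114*137 = (-31*(-1) - 44/(4 + 25 - 10)) - 15618 = (31 - 44/19) - 15618 = 545/19 - 15618 = -296197/19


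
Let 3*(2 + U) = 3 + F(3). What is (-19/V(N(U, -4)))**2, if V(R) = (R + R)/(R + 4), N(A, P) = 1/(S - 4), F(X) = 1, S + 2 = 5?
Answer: 3249/4 ≈ 812.25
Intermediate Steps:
S = 3 (S = -2 + 5 = 3)
U = -2/3 (U = -2 + (3 + 1)/3 = -2 + (1/3)*4 = -2 + 4/3 = -2/3 ≈ -0.66667)
N(A, P) = -1 (N(A, P) = 1/(3 - 4) = 1/(-1) = -1)
V(R) = 2*R/(4 + R) (V(R) = (2*R)/(4 + R) = 2*R/(4 + R))
(-19/V(N(U, -4)))**2 = (-19/(2*(-1)/(4 - 1)))**2 = (-19/(2*(-1)/3))**2 = (-19/(2*(-1)*(1/3)))**2 = (-19/(-2/3))**2 = (-19*(-3/2))**2 = (57/2)**2 = 3249/4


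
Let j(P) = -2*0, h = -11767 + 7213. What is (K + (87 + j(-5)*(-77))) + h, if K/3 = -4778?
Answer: -18801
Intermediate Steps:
K = -14334 (K = 3*(-4778) = -14334)
h = -4554
j(P) = 0
(K + (87 + j(-5)*(-77))) + h = (-14334 + (87 + 0*(-77))) - 4554 = (-14334 + (87 + 0)) - 4554 = (-14334 + 87) - 4554 = -14247 - 4554 = -18801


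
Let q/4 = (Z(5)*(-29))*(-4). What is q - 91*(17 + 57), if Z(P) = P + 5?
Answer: -2094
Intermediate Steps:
Z(P) = 5 + P
q = 4640 (q = 4*(((5 + 5)*(-29))*(-4)) = 4*((10*(-29))*(-4)) = 4*(-290*(-4)) = 4*1160 = 4640)
q - 91*(17 + 57) = 4640 - 91*(17 + 57) = 4640 - 91*74 = 4640 - 6734 = -2094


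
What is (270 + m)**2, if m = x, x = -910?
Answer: 409600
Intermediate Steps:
m = -910
(270 + m)**2 = (270 - 910)**2 = (-640)**2 = 409600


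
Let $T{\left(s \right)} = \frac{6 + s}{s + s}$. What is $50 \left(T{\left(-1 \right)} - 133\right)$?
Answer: $-6775$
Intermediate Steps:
$T{\left(s \right)} = \frac{6 + s}{2 s}$
$50 \left(T{\left(-1 \right)} - 133\right) = 50 \left(\frac{6 - 1}{2 \left(-1\right)} - 133\right) = 50 \left(\frac{1}{2} \left(-1\right) 5 - 133\right) = 50 \left(- \frac{5}{2} - 133\right) = 50 \left(- \frac{271}{2}\right) = -6775$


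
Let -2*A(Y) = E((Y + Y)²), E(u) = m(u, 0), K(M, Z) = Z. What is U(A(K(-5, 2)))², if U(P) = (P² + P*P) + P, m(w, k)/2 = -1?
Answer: 9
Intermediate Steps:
m(w, k) = -2 (m(w, k) = 2*(-1) = -2)
E(u) = -2
A(Y) = 1 (A(Y) = -½*(-2) = 1)
U(P) = P + 2*P² (U(P) = (P² + P²) + P = 2*P² + P = P + 2*P²)
U(A(K(-5, 2)))² = (1*(1 + 2*1))² = (1*(1 + 2))² = (1*3)² = 3² = 9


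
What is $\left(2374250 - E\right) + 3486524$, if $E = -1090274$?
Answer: $6951048$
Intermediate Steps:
$\left(2374250 - E\right) + 3486524 = \left(2374250 - -1090274\right) + 3486524 = \left(2374250 + 1090274\right) + 3486524 = 3464524 + 3486524 = 6951048$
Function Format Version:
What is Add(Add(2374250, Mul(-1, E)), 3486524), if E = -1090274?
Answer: 6951048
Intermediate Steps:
Add(Add(2374250, Mul(-1, E)), 3486524) = Add(Add(2374250, Mul(-1, -1090274)), 3486524) = Add(Add(2374250, 1090274), 3486524) = Add(3464524, 3486524) = 6951048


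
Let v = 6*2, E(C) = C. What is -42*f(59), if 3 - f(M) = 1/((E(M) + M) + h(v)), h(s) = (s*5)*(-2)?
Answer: -147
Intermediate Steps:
v = 12
h(s) = -10*s (h(s) = (5*s)*(-2) = -10*s)
f(M) = 3 - 1/(-120 + 2*M) (f(M) = 3 - 1/((M + M) - 10*12) = 3 - 1/(2*M - 120) = 3 - 1/(-120 + 2*M))
-42*f(59) = -21*(-361 + 6*59)/(-60 + 59) = -21*(-361 + 354)/(-1) = -21*(-1)*(-7) = -42*7/2 = -147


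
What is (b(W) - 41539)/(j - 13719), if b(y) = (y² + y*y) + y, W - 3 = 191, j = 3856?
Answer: -33927/9863 ≈ -3.4398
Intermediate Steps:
W = 194 (W = 3 + 191 = 194)
b(y) = y + 2*y² (b(y) = (y² + y²) + y = 2*y² + y = y + 2*y²)
(b(W) - 41539)/(j - 13719) = (194*(1 + 2*194) - 41539)/(3856 - 13719) = (194*(1 + 388) - 41539)/(-9863) = (194*389 - 41539)*(-1/9863) = (75466 - 41539)*(-1/9863) = 33927*(-1/9863) = -33927/9863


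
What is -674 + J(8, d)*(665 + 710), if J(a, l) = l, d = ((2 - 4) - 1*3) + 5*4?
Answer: 19951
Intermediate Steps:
d = 15 (d = (-2 - 3) + 20 = -5 + 20 = 15)
-674 + J(8, d)*(665 + 710) = -674 + 15*(665 + 710) = -674 + 15*1375 = -674 + 20625 = 19951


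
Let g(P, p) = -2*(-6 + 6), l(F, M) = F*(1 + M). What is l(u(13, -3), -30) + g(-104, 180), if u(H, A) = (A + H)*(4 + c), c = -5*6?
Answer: 7540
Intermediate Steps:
c = -30
u(H, A) = -26*A - 26*H (u(H, A) = (A + H)*(4 - 30) = (A + H)*(-26) = -26*A - 26*H)
g(P, p) = 0 (g(P, p) = -2*0 = 0)
l(u(13, -3), -30) + g(-104, 180) = (-26*(-3) - 26*13)*(1 - 30) + 0 = (78 - 338)*(-29) + 0 = -260*(-29) + 0 = 7540 + 0 = 7540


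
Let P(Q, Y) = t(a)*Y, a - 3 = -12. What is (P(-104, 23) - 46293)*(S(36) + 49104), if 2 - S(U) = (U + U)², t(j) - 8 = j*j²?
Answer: -2761639672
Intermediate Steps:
a = -9 (a = 3 - 12 = -9)
t(j) = 8 + j³ (t(j) = 8 + j*j² = 8 + j³)
S(U) = 2 - 4*U² (S(U) = 2 - (U + U)² = 2 - (2*U)² = 2 - 4*U²)
P(Q, Y) = -721*Y (P(Q, Y) = (8 + (-9)³)*Y = (8 - 729)*Y = -721*Y)
(P(-104, 23) - 46293)*(S(36) + 49104) = (-721*23 - 46293)*((2 - 4*36²) + 49104) = (-16583 - 46293)*((2 - 4*1296) + 49104) = -62876*((2 - 5184) + 49104) = -62876*(-5182 + 49104) = -62876*43922 = -2761639672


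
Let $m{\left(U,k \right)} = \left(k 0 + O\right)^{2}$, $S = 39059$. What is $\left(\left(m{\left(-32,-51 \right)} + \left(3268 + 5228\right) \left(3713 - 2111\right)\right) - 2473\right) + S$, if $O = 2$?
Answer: $13647182$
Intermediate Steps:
$m{\left(U,k \right)} = 4$ ($m{\left(U,k \right)} = \left(k 0 + 2\right)^{2} = \left(0 + 2\right)^{2} = 2^{2} = 4$)
$\left(\left(m{\left(-32,-51 \right)} + \left(3268 + 5228\right) \left(3713 - 2111\right)\right) - 2473\right) + S = \left(\left(4 + \left(3268 + 5228\right) \left(3713 - 2111\right)\right) - 2473\right) + 39059 = \left(\left(4 + 8496 \cdot 1602\right) - 2473\right) + 39059 = \left(\left(4 + 13610592\right) - 2473\right) + 39059 = \left(13610596 - 2473\right) + 39059 = 13608123 + 39059 = 13647182$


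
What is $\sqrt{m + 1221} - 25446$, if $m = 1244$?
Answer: $-25446 + \sqrt{2465} \approx -25396.0$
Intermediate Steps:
$\sqrt{m + 1221} - 25446 = \sqrt{1244 + 1221} - 25446 = \sqrt{2465} - 25446 = -25446 + \sqrt{2465}$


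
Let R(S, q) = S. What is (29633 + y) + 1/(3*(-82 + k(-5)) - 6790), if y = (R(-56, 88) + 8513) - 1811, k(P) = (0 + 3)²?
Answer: 254279510/7009 ≈ 36279.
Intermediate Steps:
k(P) = 9 (k(P) = 3² = 9)
y = 6646 (y = (-56 + 8513) - 1811 = 8457 - 1811 = 6646)
(29633 + y) + 1/(3*(-82 + k(-5)) - 6790) = (29633 + 6646) + 1/(3*(-82 + 9) - 6790) = 36279 + 1/(3*(-73) - 6790) = 36279 + 1/(-219 - 6790) = 36279 + 1/(-7009) = 36279 - 1/7009 = 254279510/7009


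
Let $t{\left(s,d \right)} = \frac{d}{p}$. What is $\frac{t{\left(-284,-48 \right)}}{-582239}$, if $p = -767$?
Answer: $- \frac{48}{446577313} \approx -1.0748 \cdot 10^{-7}$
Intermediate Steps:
$t{\left(s,d \right)} = - \frac{d}{767}$ ($t{\left(s,d \right)} = \frac{d}{-767} = d \left(- \frac{1}{767}\right) = - \frac{d}{767}$)
$\frac{t{\left(-284,-48 \right)}}{-582239} = \frac{\left(- \frac{1}{767}\right) \left(-48\right)}{-582239} = \frac{48}{767} \left(- \frac{1}{582239}\right) = - \frac{48}{446577313}$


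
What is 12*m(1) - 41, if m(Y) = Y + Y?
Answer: -17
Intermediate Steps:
m(Y) = 2*Y
12*m(1) - 41 = 12*(2*1) - 41 = 12*2 - 41 = 24 - 41 = -17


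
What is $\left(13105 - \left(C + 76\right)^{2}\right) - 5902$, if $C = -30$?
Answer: $5087$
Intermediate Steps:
$\left(13105 - \left(C + 76\right)^{2}\right) - 5902 = \left(13105 - \left(-30 + 76\right)^{2}\right) - 5902 = \left(13105 - 46^{2}\right) - 5902 = \left(13105 - 2116\right) - 5902 = 10989 - 5902 = 5087$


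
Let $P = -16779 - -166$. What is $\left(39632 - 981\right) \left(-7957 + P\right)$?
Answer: $-949655070$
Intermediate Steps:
$P = -16613$ ($P = -16779 + 166 = -16613$)
$\left(39632 - 981\right) \left(-7957 + P\right) = \left(39632 - 981\right) \left(-7957 - 16613\right) = \left(39632 - 981\right) \left(-24570\right) = 38651 \left(-24570\right) = -949655070$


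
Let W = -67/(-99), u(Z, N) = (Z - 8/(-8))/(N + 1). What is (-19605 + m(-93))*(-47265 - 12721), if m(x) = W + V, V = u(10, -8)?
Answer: 815022883610/693 ≈ 1.1761e+9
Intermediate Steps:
u(Z, N) = (1 + Z)/(1 + N) (u(Z, N) = (Z - 8*(-1/8))/(1 + N) = (Z + 1)/(1 + N) = (1 + Z)/(1 + N))
W = 67/99 (W = -67*(-1/99) = 67/99 ≈ 0.67677)
V = -11/7 (V = (1 + 10)/(1 - 8) = 11/(-7) = -1/7*11 = -11/7 ≈ -1.5714)
m(x) = -620/693 (m(x) = 67/99 - 11/7 = -620/693)
(-19605 + m(-93))*(-47265 - 12721) = (-19605 - 620/693)*(-47265 - 12721) = -13586885/693*(-59986) = 815022883610/693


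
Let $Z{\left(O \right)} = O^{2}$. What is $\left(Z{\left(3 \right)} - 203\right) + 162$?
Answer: $-32$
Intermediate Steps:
$\left(Z{\left(3 \right)} - 203\right) + 162 = \left(3^{2} - 203\right) + 162 = \left(9 - 203\right) + 162 = -194 + 162 = -32$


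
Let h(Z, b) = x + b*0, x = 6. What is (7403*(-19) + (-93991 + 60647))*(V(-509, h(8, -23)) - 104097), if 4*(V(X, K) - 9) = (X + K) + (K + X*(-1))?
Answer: 18110894085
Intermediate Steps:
h(Z, b) = 6 (h(Z, b) = 6 + b*0 = 6 + 0 = 6)
V(X, K) = 9 + K/2 (V(X, K) = 9 + ((X + K) + (K + X*(-1)))/4 = 9 + ((K + X) + (K - X))/4 = 9 + (2*K)/4 = 9 + K/2)
(7403*(-19) + (-93991 + 60647))*(V(-509, h(8, -23)) - 104097) = (7403*(-19) + (-93991 + 60647))*((9 + (½)*6) - 104097) = (-140657 - 33344)*((9 + 3) - 104097) = -174001*(12 - 104097) = -174001*(-104085) = 18110894085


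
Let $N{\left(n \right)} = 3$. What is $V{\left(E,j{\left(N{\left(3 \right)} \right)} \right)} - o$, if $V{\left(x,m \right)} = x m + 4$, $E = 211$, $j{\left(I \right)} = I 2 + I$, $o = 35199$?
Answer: $-33296$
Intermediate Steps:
$j{\left(I \right)} = 3 I$ ($j{\left(I \right)} = 2 I + I = 3 I$)
$V{\left(x,m \right)} = 4 + m x$ ($V{\left(x,m \right)} = m x + 4 = 4 + m x$)
$V{\left(E,j{\left(N{\left(3 \right)} \right)} \right)} - o = \left(4 + 3 \cdot 3 \cdot 211\right) - 35199 = \left(4 + 9 \cdot 211\right) - 35199 = \left(4 + 1899\right) - 35199 = 1903 - 35199 = -33296$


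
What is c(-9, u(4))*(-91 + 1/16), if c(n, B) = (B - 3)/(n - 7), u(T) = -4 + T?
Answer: -4365/256 ≈ -17.051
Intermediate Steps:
c(n, B) = (-3 + B)/(-7 + n)
c(-9, u(4))*(-91 + 1/16) = ((-3 + (-4 + 4))/(-7 - 9))*(-91 + 1/16) = ((-3 + 0)/(-16))*(-91 + 1/16) = -1/16*(-3)*(-1455/16) = (3/16)*(-1455/16) = -4365/256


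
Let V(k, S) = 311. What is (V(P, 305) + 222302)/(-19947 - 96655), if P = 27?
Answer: -222613/116602 ≈ -1.9092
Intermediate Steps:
(V(P, 305) + 222302)/(-19947 - 96655) = (311 + 222302)/(-19947 - 96655) = 222613/(-116602) = 222613*(-1/116602) = -222613/116602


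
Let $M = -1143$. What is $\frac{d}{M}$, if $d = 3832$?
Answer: $- \frac{3832}{1143} \approx -3.3526$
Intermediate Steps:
$\frac{d}{M} = \frac{3832}{-1143} = 3832 \left(- \frac{1}{1143}\right) = - \frac{3832}{1143}$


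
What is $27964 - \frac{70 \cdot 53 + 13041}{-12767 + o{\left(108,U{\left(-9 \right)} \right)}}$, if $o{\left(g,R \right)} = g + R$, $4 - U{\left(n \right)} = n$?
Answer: $\frac{353649495}{12646} \approx 27965.0$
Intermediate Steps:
$U{\left(n \right)} = 4 - n$
$o{\left(g,R \right)} = R + g$
$27964 - \frac{70 \cdot 53 + 13041}{-12767 + o{\left(108,U{\left(-9 \right)} \right)}} = 27964 - \frac{70 \cdot 53 + 13041}{-12767 + \left(\left(4 - -9\right) + 108\right)} = 27964 - \frac{3710 + 13041}{-12767 + \left(\left(4 + 9\right) + 108\right)} = 27964 - \frac{16751}{-12767 + \left(13 + 108\right)} = 27964 - \frac{16751}{-12767 + 121} = 27964 - \frac{16751}{-12646} = 27964 - 16751 \left(- \frac{1}{12646}\right) = 27964 - - \frac{16751}{12646} = 27964 + \frac{16751}{12646} = \frac{353649495}{12646}$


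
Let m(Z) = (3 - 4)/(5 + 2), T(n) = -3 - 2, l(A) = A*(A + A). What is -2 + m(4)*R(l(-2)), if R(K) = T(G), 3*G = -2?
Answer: -9/7 ≈ -1.2857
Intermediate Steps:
G = -⅔ (G = (⅓)*(-2) = -⅔ ≈ -0.66667)
l(A) = 2*A² (l(A) = A*(2*A) = 2*A²)
T(n) = -5
R(K) = -5
m(Z) = -⅐ (m(Z) = -1/7 = -1*⅐ = -⅐)
-2 + m(4)*R(l(-2)) = -2 - ⅐*(-5) = -2 + 5/7 = -9/7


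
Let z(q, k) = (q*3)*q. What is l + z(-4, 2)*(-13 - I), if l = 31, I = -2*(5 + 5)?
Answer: 367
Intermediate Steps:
I = -20 (I = -2*10 = -20)
z(q, k) = 3*q² (z(q, k) = (3*q)*q = 3*q²)
l + z(-4, 2)*(-13 - I) = 31 + (3*(-4)²)*(-13 - 1*(-20)) = 31 + (3*16)*(-13 + 20) = 31 + 48*7 = 31 + 336 = 367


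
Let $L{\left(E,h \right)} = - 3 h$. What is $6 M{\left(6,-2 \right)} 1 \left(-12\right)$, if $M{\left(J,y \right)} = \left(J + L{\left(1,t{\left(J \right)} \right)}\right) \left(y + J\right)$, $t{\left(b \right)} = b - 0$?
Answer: $3456$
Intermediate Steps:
$t{\left(b \right)} = b$ ($t{\left(b \right)} = b + 0 = b$)
$M{\left(J,y \right)} = - 2 J \left(J + y\right)$ ($M{\left(J,y \right)} = \left(J - 3 J\right) \left(y + J\right) = - 2 J \left(J + y\right)$)
$6 M{\left(6,-2 \right)} 1 \left(-12\right) = 6 \cdot 2 \cdot 6 \left(\left(-1\right) 6 - -2\right) 1 \left(-12\right) = 6 \cdot 2 \cdot 6 \left(-6 + 2\right) 1 \left(-12\right) = 6 \cdot 2 \cdot 6 \left(-4\right) 1 \left(-12\right) = 6 \left(-48\right) 1 \left(-12\right) = \left(-288\right) 1 \left(-12\right) = \left(-288\right) \left(-12\right) = 3456$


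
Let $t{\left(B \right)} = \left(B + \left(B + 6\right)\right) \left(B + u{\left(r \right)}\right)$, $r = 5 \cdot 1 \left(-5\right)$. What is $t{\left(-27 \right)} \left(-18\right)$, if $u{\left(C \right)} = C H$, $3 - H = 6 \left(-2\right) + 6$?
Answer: $-217728$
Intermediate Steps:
$H = 9$ ($H = 3 - \left(6 \left(-2\right) + 6\right) = 3 - \left(-12 + 6\right) = 3 - -6 = 3 + 6 = 9$)
$r = -25$ ($r = 5 \left(-5\right) = -25$)
$u{\left(C \right)} = 9 C$ ($u{\left(C \right)} = C 9 = 9 C$)
$t{\left(B \right)} = \left(-225 + B\right) \left(6 + 2 B\right)$ ($t{\left(B \right)} = \left(B + \left(B + 6\right)\right) \left(B + 9 \left(-25\right)\right) = \left(B + \left(6 + B\right)\right) \left(B - 225\right) = \left(6 + 2 B\right) \left(-225 + B\right) = \left(-225 + B\right) \left(6 + 2 B\right)$)
$t{\left(-27 \right)} \left(-18\right) = \left(-1350 - -11988 + 2 \left(-27\right)^{2}\right) \left(-18\right) = \left(-1350 + 11988 + 2 \cdot 729\right) \left(-18\right) = \left(-1350 + 11988 + 1458\right) \left(-18\right) = 12096 \left(-18\right) = -217728$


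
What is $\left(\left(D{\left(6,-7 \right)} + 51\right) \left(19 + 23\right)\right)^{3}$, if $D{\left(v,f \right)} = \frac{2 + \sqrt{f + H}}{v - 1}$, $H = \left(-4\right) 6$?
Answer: $\frac{1255842868896}{125} + \frac{14678018208 i \sqrt{31}}{125} \approx 1.0047 \cdot 10^{10} + 6.5379 \cdot 10^{8} i$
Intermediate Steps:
$H = -24$
$D{\left(v,f \right)} = \frac{2 + \sqrt{-24 + f}}{-1 + v}$ ($D{\left(v,f \right)} = \frac{2 + \sqrt{f - 24}}{v - 1} = \frac{2 + \sqrt{-24 + f}}{-1 + v}$)
$\left(\left(D{\left(6,-7 \right)} + 51\right) \left(19 + 23\right)\right)^{3} = \left(\left(\frac{2 + \sqrt{-24 - 7}}{-1 + 6} + 51\right) \left(19 + 23\right)\right)^{3} = \left(\left(\frac{2 + \sqrt{-31}}{5} + 51\right) 42\right)^{3} = \left(\left(\frac{2 + i \sqrt{31}}{5} + 51\right) 42\right)^{3} = \left(\left(\left(\frac{2}{5} + \frac{i \sqrt{31}}{5}\right) + 51\right) 42\right)^{3} = \left(\left(\frac{257}{5} + \frac{i \sqrt{31}}{5}\right) 42\right)^{3} = \left(\frac{10794}{5} + \frac{42 i \sqrt{31}}{5}\right)^{3}$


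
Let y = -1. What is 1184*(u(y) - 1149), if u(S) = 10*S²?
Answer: -1348576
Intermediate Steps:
1184*(u(y) - 1149) = 1184*(10*(-1)² - 1149) = 1184*(10*1 - 1149) = 1184*(10 - 1149) = 1184*(-1139) = -1348576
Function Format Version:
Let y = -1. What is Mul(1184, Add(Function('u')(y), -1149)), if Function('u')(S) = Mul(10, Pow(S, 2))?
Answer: -1348576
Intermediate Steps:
Mul(1184, Add(Function('u')(y), -1149)) = Mul(1184, Add(Mul(10, Pow(-1, 2)), -1149)) = Mul(1184, Add(Mul(10, 1), -1149)) = Mul(1184, Add(10, -1149)) = Mul(1184, -1139) = -1348576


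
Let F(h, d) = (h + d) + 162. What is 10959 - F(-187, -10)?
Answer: 10994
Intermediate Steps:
F(h, d) = 162 + d + h (F(h, d) = (d + h) + 162 = 162 + d + h)
10959 - F(-187, -10) = 10959 - (162 - 10 - 187) = 10959 - 1*(-35) = 10959 + 35 = 10994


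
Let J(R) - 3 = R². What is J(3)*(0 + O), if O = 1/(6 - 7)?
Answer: -12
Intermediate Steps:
J(R) = 3 + R²
O = -1 (O = 1/(-1) = -1)
J(3)*(0 + O) = (3 + 3²)*(0 - 1) = (3 + 9)*(-1) = 12*(-1) = -12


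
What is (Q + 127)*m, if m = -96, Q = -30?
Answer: -9312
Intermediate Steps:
(Q + 127)*m = (-30 + 127)*(-96) = 97*(-96) = -9312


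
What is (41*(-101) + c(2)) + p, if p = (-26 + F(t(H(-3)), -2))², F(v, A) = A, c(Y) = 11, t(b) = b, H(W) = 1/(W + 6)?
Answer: -3346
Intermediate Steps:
H(W) = 1/(6 + W)
p = 784 (p = (-26 - 2)² = (-28)² = 784)
(41*(-101) + c(2)) + p = (41*(-101) + 11) + 784 = (-4141 + 11) + 784 = -4130 + 784 = -3346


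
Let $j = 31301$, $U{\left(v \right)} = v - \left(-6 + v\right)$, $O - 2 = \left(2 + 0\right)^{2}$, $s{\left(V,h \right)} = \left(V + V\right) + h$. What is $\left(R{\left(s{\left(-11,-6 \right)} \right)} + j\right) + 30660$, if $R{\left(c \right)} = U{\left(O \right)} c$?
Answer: $61793$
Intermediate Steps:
$s{\left(V,h \right)} = h + 2 V$ ($s{\left(V,h \right)} = 2 V + h = h + 2 V$)
$O = 6$ ($O = 2 + \left(2 + 0\right)^{2} = 2 + 2^{2} = 2 + 4 = 6$)
$U{\left(v \right)} = 6$
$R{\left(c \right)} = 6 c$
$\left(R{\left(s{\left(-11,-6 \right)} \right)} + j\right) + 30660 = \left(6 \left(-6 + 2 \left(-11\right)\right) + 31301\right) + 30660 = \left(6 \left(-6 - 22\right) + 31301\right) + 30660 = \left(6 \left(-28\right) + 31301\right) + 30660 = \left(-168 + 31301\right) + 30660 = 31133 + 30660 = 61793$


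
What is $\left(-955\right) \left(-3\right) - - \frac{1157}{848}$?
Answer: $\frac{2430677}{848} \approx 2866.4$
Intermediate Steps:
$\left(-955\right) \left(-3\right) - - \frac{1157}{848} = 2865 - \left(-1157\right) \frac{1}{848} = 2865 - - \frac{1157}{848} = 2865 + \frac{1157}{848} = \frac{2430677}{848}$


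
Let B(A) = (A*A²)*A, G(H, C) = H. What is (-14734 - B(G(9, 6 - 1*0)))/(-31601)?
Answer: 21295/31601 ≈ 0.67387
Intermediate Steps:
B(A) = A⁴ (B(A) = A³*A = A⁴)
(-14734 - B(G(9, 6 - 1*0)))/(-31601) = (-14734 - 1*9⁴)/(-31601) = (-14734 - 1*6561)*(-1/31601) = (-14734 - 6561)*(-1/31601) = -21295*(-1/31601) = 21295/31601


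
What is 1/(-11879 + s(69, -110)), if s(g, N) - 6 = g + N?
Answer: -1/11914 ≈ -8.3935e-5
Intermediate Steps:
s(g, N) = 6 + N + g (s(g, N) = 6 + (g + N) = 6 + (N + g) = 6 + N + g)
1/(-11879 + s(69, -110)) = 1/(-11879 + (6 - 110 + 69)) = 1/(-11879 - 35) = 1/(-11914) = -1/11914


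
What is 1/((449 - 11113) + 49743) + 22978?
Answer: 897957263/39079 ≈ 22978.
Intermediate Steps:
1/((449 - 11113) + 49743) + 22978 = 1/(-10664 + 49743) + 22978 = 1/39079 + 22978 = 897957263/39079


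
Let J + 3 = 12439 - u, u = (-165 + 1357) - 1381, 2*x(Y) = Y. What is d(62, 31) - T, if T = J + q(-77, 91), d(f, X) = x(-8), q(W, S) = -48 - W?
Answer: -12658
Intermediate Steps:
x(Y) = Y/2
u = -189 (u = 1192 - 1381 = -189)
J = 12625 (J = -3 + (12439 - 1*(-189)) = -3 + (12439 + 189) = -3 + 12628 = 12625)
d(f, X) = -4 (d(f, X) = (½)*(-8) = -4)
T = 12654 (T = 12625 + (-48 - 1*(-77)) = 12625 + (-48 + 77) = 12625 + 29 = 12654)
d(62, 31) - T = -4 - 1*12654 = -4 - 12654 = -12658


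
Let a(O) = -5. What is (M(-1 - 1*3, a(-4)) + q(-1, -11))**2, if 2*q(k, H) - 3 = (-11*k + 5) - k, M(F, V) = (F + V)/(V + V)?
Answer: 11881/100 ≈ 118.81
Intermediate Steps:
M(F, V) = (F + V)/(2*V) (M(F, V) = (F + V)/((2*V)) = (F + V)*(1/(2*V)) = (F + V)/(2*V))
q(k, H) = 4 - 6*k (q(k, H) = 3/2 + ((-11*k + 5) - k)/2 = 3/2 + ((5 - 11*k) - k)/2 = 3/2 + (5 - 12*k)/2 = 3/2 + (5/2 - 6*k) = 4 - 6*k)
(M(-1 - 1*3, a(-4)) + q(-1, -11))**2 = ((1/2)*((-1 - 1*3) - 5)/(-5) + (4 - 6*(-1)))**2 = ((1/2)*(-1/5)*((-1 - 3) - 5) + (4 + 6))**2 = ((1/2)*(-1/5)*(-4 - 5) + 10)**2 = ((1/2)*(-1/5)*(-9) + 10)**2 = (9/10 + 10)**2 = (109/10)**2 = 11881/100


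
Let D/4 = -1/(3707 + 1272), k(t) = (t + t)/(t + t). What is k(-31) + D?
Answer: 4975/4979 ≈ 0.99920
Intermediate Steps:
k(t) = 1 (k(t) = (2*t)/((2*t)) = (2*t)*(1/(2*t)) = 1)
D = -4/4979 (D = 4*(-1/(3707 + 1272)) = 4*(-1/4979) = -4/4979 ≈ -0.00080337)
k(-31) + D = 1 - 4/4979 = 4975/4979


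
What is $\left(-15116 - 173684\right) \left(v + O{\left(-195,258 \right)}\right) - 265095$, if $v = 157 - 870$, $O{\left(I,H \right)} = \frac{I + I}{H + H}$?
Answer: $\frac{5783156115}{43} \approx 1.3449 \cdot 10^{8}$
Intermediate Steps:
$O{\left(I,H \right)} = \frac{I}{H}$ ($O{\left(I,H \right)} = \frac{2 I}{2 H} = 2 I \frac{1}{2 H} = \frac{I}{H}$)
$v = -713$ ($v = 157 - 870 = -713$)
$\left(-15116 - 173684\right) \left(v + O{\left(-195,258 \right)}\right) - 265095 = \left(-15116 - 173684\right) \left(-713 - \frac{195}{258}\right) - 265095 = - 188800 \left(-713 - \frac{65}{86}\right) - 265095 = \left(-188800\right) \left(- \frac{61383}{86}\right) - 265095 = \frac{5794555200}{43} - 265095 = \frac{5783156115}{43}$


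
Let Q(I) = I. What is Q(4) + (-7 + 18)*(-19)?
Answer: -205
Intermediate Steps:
Q(4) + (-7 + 18)*(-19) = 4 + (-7 + 18)*(-19) = 4 + 11*(-19) = 4 - 209 = -205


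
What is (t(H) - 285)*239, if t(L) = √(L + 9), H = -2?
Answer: -68115 + 239*√7 ≈ -67483.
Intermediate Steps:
t(L) = √(9 + L)
(t(H) - 285)*239 = (√(9 - 2) - 285)*239 = (√7 - 285)*239 = (-285 + √7)*239 = -68115 + 239*√7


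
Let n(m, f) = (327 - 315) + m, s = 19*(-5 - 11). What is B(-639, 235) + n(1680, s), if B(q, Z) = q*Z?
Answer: -148473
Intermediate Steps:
s = -304 (s = 19*(-16) = -304)
n(m, f) = 12 + m
B(q, Z) = Z*q
B(-639, 235) + n(1680, s) = 235*(-639) + (12 + 1680) = -150165 + 1692 = -148473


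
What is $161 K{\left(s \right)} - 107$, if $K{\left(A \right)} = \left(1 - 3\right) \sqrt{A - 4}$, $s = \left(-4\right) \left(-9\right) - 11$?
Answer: $-107 - 322 \sqrt{21} \approx -1582.6$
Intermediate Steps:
$s = 25$ ($s = 36 - 11 = 25$)
$K{\left(A \right)} = - 2 \sqrt{-4 + A}$
$161 K{\left(s \right)} - 107 = 161 \left(- 2 \sqrt{-4 + 25}\right) - 107 = 161 \left(- 2 \sqrt{21}\right) - 107 = - 322 \sqrt{21} - 107 = -107 - 322 \sqrt{21}$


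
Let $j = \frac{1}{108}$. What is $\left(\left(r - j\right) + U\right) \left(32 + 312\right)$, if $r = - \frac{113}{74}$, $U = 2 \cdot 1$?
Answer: $\frac{159358}{999} \approx 159.52$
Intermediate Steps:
$j = \frac{1}{108} \approx 0.0092593$
$U = 2$
$r = - \frac{113}{74}$ ($r = \left(-113\right) \frac{1}{74} = - \frac{113}{74} \approx -1.527$)
$\left(\left(r - j\right) + U\right) \left(32 + 312\right) = \left(\left(- \frac{113}{74} - \frac{1}{108}\right) + 2\right) \left(32 + 312\right) = \left(\left(- \frac{113}{74} - \frac{1}{108}\right) + 2\right) 344 = \left(- \frac{6139}{3996} + 2\right) 344 = \frac{1853}{3996} \cdot 344 = \frac{159358}{999}$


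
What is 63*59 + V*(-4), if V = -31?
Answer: 3841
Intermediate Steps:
63*59 + V*(-4) = 63*59 - 31*(-4) = 3717 + 124 = 3841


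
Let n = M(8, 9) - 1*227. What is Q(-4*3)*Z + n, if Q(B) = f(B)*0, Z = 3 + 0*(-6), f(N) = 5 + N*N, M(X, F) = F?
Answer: -218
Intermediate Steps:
f(N) = 5 + N²
Z = 3 (Z = 3 + 0 = 3)
n = -218 (n = 9 - 1*227 = 9 - 227 = -218)
Q(B) = 0 (Q(B) = (5 + B²)*0 = 0)
Q(-4*3)*Z + n = 0*3 - 218 = 0 - 218 = -218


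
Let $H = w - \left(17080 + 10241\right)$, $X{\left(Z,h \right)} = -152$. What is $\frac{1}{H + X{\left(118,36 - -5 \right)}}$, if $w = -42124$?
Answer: $- \frac{1}{69597} \approx -1.4368 \cdot 10^{-5}$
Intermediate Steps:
$H = -69445$ ($H = -42124 - \left(17080 + 10241\right) = -42124 - 27321 = -69445$)
$\frac{1}{H + X{\left(118,36 - -5 \right)}} = \frac{1}{-69445 - 152} = \frac{1}{-69597} = - \frac{1}{69597}$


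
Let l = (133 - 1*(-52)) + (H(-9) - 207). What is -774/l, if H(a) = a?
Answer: 774/31 ≈ 24.968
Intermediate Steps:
l = -31 (l = (133 - 1*(-52)) + (-9 - 207) = (133 + 52) - 216 = 185 - 216 = -31)
-774/l = -774/(-31) = -774*(-1/31) = 774/31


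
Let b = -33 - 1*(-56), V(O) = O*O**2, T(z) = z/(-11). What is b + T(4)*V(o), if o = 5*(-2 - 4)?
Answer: 108253/11 ≈ 9841.2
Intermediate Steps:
o = -30 (o = 5*(-6) = -30)
T(z) = -z/11 (T(z) = z*(-1/11) = -z/11)
V(O) = O**3
b = 23 (b = -33 + 56 = 23)
b + T(4)*V(o) = 23 - 1/11*4*(-30)**3 = 23 - 4/11*(-27000) = 23 + 108000/11 = 108253/11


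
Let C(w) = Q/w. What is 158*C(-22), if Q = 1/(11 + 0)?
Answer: -79/121 ≈ -0.65289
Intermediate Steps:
Q = 1/11 ≈ 0.090909
C(w) = 1/(11*w)
158*C(-22) = 158*((1/11)/(-22)) = 158*((1/11)*(-1/22)) = 158*(-1/242) = -79/121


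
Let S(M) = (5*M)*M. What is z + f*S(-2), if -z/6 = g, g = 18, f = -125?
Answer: -2608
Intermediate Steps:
S(M) = 5*M²
z = -108 (z = -6*18 = -108)
z + f*S(-2) = -108 - 625*(-2)² = -108 - 625*4 = -108 - 125*20 = -108 - 2500 = -2608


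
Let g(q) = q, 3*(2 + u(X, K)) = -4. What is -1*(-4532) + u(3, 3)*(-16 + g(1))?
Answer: 4582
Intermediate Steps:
u(X, K) = -10/3 (u(X, K) = -2 + (⅓)*(-4) = -2 - 4/3 = -10/3)
-1*(-4532) + u(3, 3)*(-16 + g(1)) = -1*(-4532) - 10*(-16 + 1)/3 = 4532 - 10/3*(-15) = 4532 + 50 = 4582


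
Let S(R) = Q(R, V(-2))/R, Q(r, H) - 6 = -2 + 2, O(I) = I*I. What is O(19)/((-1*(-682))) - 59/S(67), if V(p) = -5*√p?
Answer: -673445/1023 ≈ -658.30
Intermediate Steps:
O(I) = I²
Q(r, H) = 6 (Q(r, H) = 6 + (-2 + 2) = 6 + 0 = 6)
S(R) = 6/R
O(19)/((-1*(-682))) - 59/S(67) = 19²/((-1*(-682))) - 59/(6/67) = 361/682 - 59/(6*(1/67)) = 361*(1/682) - 59/6/67 = 361/682 - 59*67/6 = 361/682 - 3953/6 = -673445/1023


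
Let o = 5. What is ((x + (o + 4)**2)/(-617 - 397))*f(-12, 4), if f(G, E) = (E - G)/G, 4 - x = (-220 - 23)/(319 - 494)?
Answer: 29264/266175 ≈ 0.10994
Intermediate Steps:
x = 457/175 (x = 4 - (-220 - 23)/(319 - 494) = 4 - (-243)/(-175) = 4 - (-243)*(-1)/175 = 4 - 1*243/175 = 4 - 243/175 = 457/175 ≈ 2.6114)
f(G, E) = (E - G)/G
((x + (o + 4)**2)/(-617 - 397))*f(-12, 4) = ((457/175 + (5 + 4)**2)/(-617 - 397))*((4 - 1*(-12))/(-12)) = ((457/175 + 9**2)/(-1014))*(-(4 + 12)/12) = ((457/175 + 81)*(-1/1014))*(-1/12*16) = ((14632/175)*(-1/1014))*(-4/3) = -7316/88725*(-4/3) = 29264/266175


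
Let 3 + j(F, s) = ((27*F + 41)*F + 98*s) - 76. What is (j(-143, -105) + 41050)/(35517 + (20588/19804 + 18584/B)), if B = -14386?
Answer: 20546336170963/1264841707410 ≈ 16.244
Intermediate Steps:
j(F, s) = -79 + 98*s + F*(41 + 27*F) (j(F, s) = -3 + (((27*F + 41)*F + 98*s) - 76) = -3 + (((41 + 27*F)*F + 98*s) - 76) = -3 + ((F*(41 + 27*F) + 98*s) - 76) = -3 + ((98*s + F*(41 + 27*F)) - 76) = -3 + (-76 + 98*s + F*(41 + 27*F)) = -79 + 98*s + F*(41 + 27*F))
(j(-143, -105) + 41050)/(35517 + (20588/19804 + 18584/B)) = ((-79 + 27*(-143)**2 + 41*(-143) + 98*(-105)) + 41050)/(35517 + (20588/19804 + 18584/(-14386))) = ((-79 + 27*20449 - 5863 - 10290) + 41050)/(35517 + (20588*(1/19804) + 18584*(-1/14386))) = ((-79 + 552123 - 5863 - 10290) + 41050)/(35517 + (5147/4951 - 9292/7193)) = (535891 + 41050)/(35517 - 8982321/35612543) = 576941/(1264841707410/35612543) = 576941*(35612543/1264841707410) = 20546336170963/1264841707410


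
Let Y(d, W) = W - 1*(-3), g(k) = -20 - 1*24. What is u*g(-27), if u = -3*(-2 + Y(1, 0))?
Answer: 132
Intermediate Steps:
g(k) = -44 (g(k) = -20 - 24 = -44)
Y(d, W) = 3 + W (Y(d, W) = W + 3 = 3 + W)
u = -3 (u = -3*(-2 + (3 + 0)) = -3*(-2 + 3) = -3*1 = -3)
u*g(-27) = -3*(-44) = 132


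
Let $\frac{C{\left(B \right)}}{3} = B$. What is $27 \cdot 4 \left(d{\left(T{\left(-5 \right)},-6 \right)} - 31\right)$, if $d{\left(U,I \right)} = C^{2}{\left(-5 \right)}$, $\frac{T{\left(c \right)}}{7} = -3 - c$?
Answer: $20952$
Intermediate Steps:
$C{\left(B \right)} = 3 B$
$T{\left(c \right)} = -21 - 7 c$ ($T{\left(c \right)} = 7 \left(-3 - c\right) = -21 - 7 c$)
$d{\left(U,I \right)} = 225$ ($d{\left(U,I \right)} = \left(3 \left(-5\right)\right)^{2} = \left(-15\right)^{2} = 225$)
$27 \cdot 4 \left(d{\left(T{\left(-5 \right)},-6 \right)} - 31\right) = 27 \cdot 4 \left(225 - 31\right) = 108 \cdot 194 = 20952$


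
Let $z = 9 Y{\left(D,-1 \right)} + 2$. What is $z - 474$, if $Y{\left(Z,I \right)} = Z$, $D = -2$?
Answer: $-490$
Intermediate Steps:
$z = -16$ ($z = 9 \left(-2\right) + 2 = -18 + 2 = -16$)
$z - 474 = -16 - 474 = -490$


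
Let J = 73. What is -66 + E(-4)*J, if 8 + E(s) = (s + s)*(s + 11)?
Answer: -4738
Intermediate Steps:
E(s) = -8 + 2*s*(11 + s) (E(s) = -8 + (s + s)*(s + 11) = -8 + (2*s)*(11 + s) = -8 + 2*s*(11 + s))
-66 + E(-4)*J = -66 + (-8 + 2*(-4)² + 22*(-4))*73 = -66 + (-8 + 2*16 - 88)*73 = -66 + (-8 + 32 - 88)*73 = -66 - 64*73 = -66 - 4672 = -4738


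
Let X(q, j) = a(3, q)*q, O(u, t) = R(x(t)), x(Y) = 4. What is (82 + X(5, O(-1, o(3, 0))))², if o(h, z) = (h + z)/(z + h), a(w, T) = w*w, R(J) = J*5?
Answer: 16129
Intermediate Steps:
R(J) = 5*J
a(w, T) = w²
o(h, z) = 1 (o(h, z) = (h + z)/(h + z) = 1)
O(u, t) = 20 (O(u, t) = 5*4 = 20)
X(q, j) = 9*q (X(q, j) = 3²*q = 9*q)
(82 + X(5, O(-1, o(3, 0))))² = (82 + 9*5)² = (82 + 45)² = 127² = 16129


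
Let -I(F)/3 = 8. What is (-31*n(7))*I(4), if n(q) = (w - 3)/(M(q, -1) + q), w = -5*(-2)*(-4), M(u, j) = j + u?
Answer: -31992/13 ≈ -2460.9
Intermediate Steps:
w = -40 (w = 10*(-4) = -40)
I(F) = -24 (I(F) = -3*8 = -24)
n(q) = -43/(-1 + 2*q) (n(q) = (-40 - 3)/((-1 + q) + q) = -43/(-1 + 2*q))
(-31*n(7))*I(4) = -(-1333)/(-1 + 2*7)*(-24) = -(-1333)/(-1 + 14)*(-24) = -(-1333)/13*(-24) = -31*(-43/13)*(-24) = (1333/13)*(-24) = -31992/13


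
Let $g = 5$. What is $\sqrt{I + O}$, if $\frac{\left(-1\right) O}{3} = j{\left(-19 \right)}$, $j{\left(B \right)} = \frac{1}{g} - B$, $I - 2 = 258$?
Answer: $\frac{2 \sqrt{1265}}{5} \approx 14.227$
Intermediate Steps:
$I = 260$ ($I = 2 + 258 = 260$)
$j{\left(B \right)} = \frac{1}{5} - B$
$O = - \frac{288}{5}$ ($O = - 3 \left(\frac{1}{5} - -19\right) = - 3 \left(\frac{1}{5} + 19\right) = \left(-3\right) \frac{96}{5} = - \frac{288}{5} \approx -57.6$)
$\sqrt{I + O} = \sqrt{260 - \frac{288}{5}} = \sqrt{\frac{1012}{5}} = \frac{2 \sqrt{1265}}{5}$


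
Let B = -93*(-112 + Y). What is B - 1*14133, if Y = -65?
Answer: 2328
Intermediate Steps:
B = 16461 (B = -93*(-112 - 65) = -93*(-177) = 16461)
B - 1*14133 = 16461 - 1*14133 = 16461 - 14133 = 2328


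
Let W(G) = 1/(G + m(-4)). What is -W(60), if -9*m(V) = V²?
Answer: -9/524 ≈ -0.017176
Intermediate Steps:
m(V) = -V²/9
W(G) = 1/(-16/9 + G) (W(G) = 1/(G - ⅑*(-4)²) = 1/(G - ⅑*16) = 1/(G - 16/9) = 1/(-16/9 + G))
-W(60) = -9/(-16 + 9*60) = -9/(-16 + 540) = -9/524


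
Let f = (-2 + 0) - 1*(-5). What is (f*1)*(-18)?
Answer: -54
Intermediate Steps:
f = 3 (f = -2 + 5 = 3)
(f*1)*(-18) = (3*1)*(-18) = 3*(-18) = -54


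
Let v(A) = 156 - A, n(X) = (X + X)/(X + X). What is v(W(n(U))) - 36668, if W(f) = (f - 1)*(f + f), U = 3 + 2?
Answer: -36512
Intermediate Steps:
U = 5
n(X) = 1 (n(X) = (2*X)/((2*X)) = (2*X)*(1/(2*X)) = 1)
W(f) = 2*f*(-1 + f) (W(f) = (-1 + f)*(2*f) = 2*f*(-1 + f))
v(W(n(U))) - 36668 = (156 - 2*(-1 + 1)) - 36668 = (156 - 2*0) - 36668 = (156 - 1*0) - 36668 = (156 + 0) - 36668 = 156 - 36668 = -36512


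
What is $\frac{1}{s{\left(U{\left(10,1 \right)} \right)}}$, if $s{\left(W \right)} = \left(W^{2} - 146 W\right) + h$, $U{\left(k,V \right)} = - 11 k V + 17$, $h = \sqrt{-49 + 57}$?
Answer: $\frac{22227}{494039521} - \frac{2 \sqrt{2}}{494039521} \approx 4.4985 \cdot 10^{-5}$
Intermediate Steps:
$h = 2 \sqrt{2}$ ($h = \sqrt{8} = 2 \sqrt{2} \approx 2.8284$)
$U{\left(k,V \right)} = 17 - 11 V k$ ($U{\left(k,V \right)} = - 11 V k + 17 = 17 - 11 V k$)
$s{\left(W \right)} = W^{2} - 146 W + 2 \sqrt{2}$ ($s{\left(W \right)} = \left(W^{2} - 146 W\right) + 2 \sqrt{2} = W^{2} - 146 W + 2 \sqrt{2}$)
$\frac{1}{s{\left(U{\left(10,1 \right)} \right)}} = \frac{1}{\left(17 - 11 \cdot 10\right)^{2} - 146 \left(17 - 11 \cdot 10\right) + 2 \sqrt{2}} = \frac{1}{\left(17 - 110\right)^{2} - 146 \left(17 - 110\right) + 2 \sqrt{2}} = \frac{1}{\left(-93\right)^{2} - -13578 + 2 \sqrt{2}} = \frac{1}{8649 + 13578 + 2 \sqrt{2}} = \frac{1}{22227 + 2 \sqrt{2}}$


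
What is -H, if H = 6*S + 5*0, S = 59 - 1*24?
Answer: -210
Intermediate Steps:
S = 35 (S = 59 - 24 = 35)
H = 210 (H = 6*35 + 5*0 = 210 + 0 = 210)
-H = -1*210 = -210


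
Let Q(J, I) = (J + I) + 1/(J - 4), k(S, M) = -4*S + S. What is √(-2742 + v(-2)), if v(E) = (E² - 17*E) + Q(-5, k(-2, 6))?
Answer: 2*I*√6082/3 ≈ 51.991*I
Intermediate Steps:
k(S, M) = -3*S
Q(J, I) = I + J + 1/(-4 + J) (Q(J, I) = (I + J) + 1/(-4 + J) = I + J + 1/(-4 + J))
v(E) = 8/9 + E² - 17*E (v(E) = (E² - 17*E) + (1 + (-5)² - (-12)*(-2) - 4*(-5) - 3*(-2)*(-5))/(-4 - 5) = (E² - 17*E) + (1 + 25 - 4*6 + 20 + 6*(-5))/(-9) = (E² - 17*E) - (1 + 25 - 24 + 20 - 30)/9 = (E² - 17*E) - ⅑*(-8) = (E² - 17*E) + 8/9 = 8/9 + E² - 17*E)
√(-2742 + v(-2)) = √(-2742 + (8/9 + (-2)² - 17*(-2))) = √(-2742 + (8/9 + 4 + 34)) = √(-2742 + 350/9) = √(-24328/9) = 2*I*√6082/3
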